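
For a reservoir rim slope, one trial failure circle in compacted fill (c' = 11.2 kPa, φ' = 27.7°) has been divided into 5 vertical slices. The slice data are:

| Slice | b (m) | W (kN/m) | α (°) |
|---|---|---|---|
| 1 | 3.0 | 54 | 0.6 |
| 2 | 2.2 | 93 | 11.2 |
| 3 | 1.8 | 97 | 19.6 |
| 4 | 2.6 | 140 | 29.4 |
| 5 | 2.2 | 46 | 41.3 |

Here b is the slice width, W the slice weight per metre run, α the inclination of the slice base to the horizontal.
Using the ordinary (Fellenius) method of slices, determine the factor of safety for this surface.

FS = 2.35

Ordinary method of slices: FS = Σ[c'·Δl_i + (W_i cosα_i)·tanφ'] / Σ W_i sinα_i, with Δl_i = b_i / cosα_i.
Slice 1: Δl = 3.0/cos0.6° = 3.000 m; N'_1 = 54·cos0.6° = 54.0; c'Δl = 33.60; W sinα = 0.6
Slice 2: Δl = 2.2/cos11.2° = 2.243 m; N'_2 = 93·cos11.2° = 91.2; c'Δl = 25.12; W sinα = 18.1
Slice 3: Δl = 1.8/cos19.6° = 1.911 m; N'_3 = 97·cos19.6° = 91.4; c'Δl = 21.40; W sinα = 32.5
Slice 4: Δl = 2.6/cos29.4° = 2.984 m; N'_4 = 140·cos29.4° = 122.0; c'Δl = 33.42; W sinα = 68.7
Slice 5: Δl = 2.2/cos41.3° = 2.928 m; N'_5 = 46·cos41.3° = 34.6; c'Δl = 32.80; W sinα = 30.4
Σc'Δl = 146.3 kN/m; ΣN' = 393.1 kN/m; ΣW sinα = 150.3 kN/m
Resisting = 146.3 + 393.1·tan27.7° = 146.3 + 206.4 = 352.7 kN/m
FS = 352.7 / 150.3 = 2.348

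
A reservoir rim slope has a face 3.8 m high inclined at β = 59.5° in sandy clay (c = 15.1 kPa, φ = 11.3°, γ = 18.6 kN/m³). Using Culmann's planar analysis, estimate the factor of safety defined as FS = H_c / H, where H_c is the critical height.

FS = 2.17

H_c = (4c/γ) · sinβ cosφ / [1 − cos(β − φ)]
    = (4·15.1/18.6) · sin59.5°·cos11.3° / [1 − cos48.2°]
    = 3.247 · 0.8449 / 0.3335 = 8.23 m
FS = H_c / H = 8.23 / 3.8 = 2.165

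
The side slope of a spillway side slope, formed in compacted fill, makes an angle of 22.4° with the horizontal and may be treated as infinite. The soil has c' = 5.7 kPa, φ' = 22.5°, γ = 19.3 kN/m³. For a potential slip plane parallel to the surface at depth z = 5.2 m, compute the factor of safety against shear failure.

For an infinite slope with a slip plane parallel to the surface (no pore pressure): FS = [c' + γz cos²β tanφ'] / [γz sinβ cosβ].
γz = 19.3·5.2 = 100.36 kN/m²
Numerator = 5.7 + 100.36·cos²22.4°·tan22.5° = 5.7 + 100.36·0.8548·0.4142 = 41.234 kPa
Denominator = 100.36·sin22.4°·cos22.4° = 100.36·0.3811·0.9245 = 35.359 kPa
FS = 41.234 / 35.359 = 1.166

FS = 1.17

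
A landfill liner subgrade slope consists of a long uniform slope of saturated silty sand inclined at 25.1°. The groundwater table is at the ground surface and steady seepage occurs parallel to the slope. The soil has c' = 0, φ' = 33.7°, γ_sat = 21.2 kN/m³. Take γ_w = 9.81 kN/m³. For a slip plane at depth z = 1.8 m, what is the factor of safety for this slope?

With seepage parallel to the slope and the water table at the surface, the effective normal stress on the slip plane uses the buoyant unit weight γ' = γ_sat − γ_w while the driving shear stress uses γ_sat:
FS = [c' + γ' z cos²β tanφ'] / [γ_sat z sinβ cosβ]
(For c' = 0 this reduces to FS = (γ'/γ_sat)·tanφ'/tanβ.)
γ' = 21.2 − 9.81 = 11.39 kN/m³
Numerator = 0.0 + 11.39·1.8·cos²25.1°·tan33.7° = 0.0 + 11.39·1.8·0.8201·0.6669 = 11.213 kPa
Denominator = 21.2·1.8·sin25.1°·cos25.1° = 21.2·1.8·0.4242·0.9056 = 14.659 kPa
FS = 11.213 / 14.659 = 0.765

FS = 0.76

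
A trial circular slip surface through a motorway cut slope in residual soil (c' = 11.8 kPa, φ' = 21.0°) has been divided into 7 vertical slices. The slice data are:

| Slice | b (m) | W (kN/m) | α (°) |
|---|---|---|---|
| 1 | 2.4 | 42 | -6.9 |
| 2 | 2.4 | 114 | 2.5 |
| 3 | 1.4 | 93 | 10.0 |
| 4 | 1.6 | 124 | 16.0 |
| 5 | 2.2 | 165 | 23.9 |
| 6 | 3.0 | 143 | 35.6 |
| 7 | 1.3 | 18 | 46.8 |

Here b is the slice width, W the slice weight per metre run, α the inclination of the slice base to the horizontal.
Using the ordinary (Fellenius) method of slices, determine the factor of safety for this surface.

FS = 2.04

Ordinary method of slices: FS = Σ[c'·Δl_i + (W_i cosα_i)·tanφ'] / Σ W_i sinα_i, with Δl_i = b_i / cosα_i.
Slice 1: Δl = 2.4/cos(-6.9°) = 2.418 m; N'_1 = 42·cos(-6.9°) = 41.7; c'Δl = 28.53; W sinα = -5.0
Slice 2: Δl = 2.4/cos2.5° = 2.402 m; N'_2 = 114·cos2.5° = 113.9; c'Δl = 28.35; W sinα = 5.0
Slice 3: Δl = 1.4/cos10.0° = 1.422 m; N'_3 = 93·cos10.0° = 91.6; c'Δl = 16.77; W sinα = 16.1
Slice 4: Δl = 1.6/cos16.0° = 1.664 m; N'_4 = 124·cos16.0° = 119.2; c'Δl = 19.64; W sinα = 34.2
Slice 5: Δl = 2.2/cos23.9° = 2.406 m; N'_5 = 165·cos23.9° = 150.9; c'Δl = 28.39; W sinα = 66.8
Slice 6: Δl = 3.0/cos35.6° = 3.690 m; N'_6 = 143·cos35.6° = 116.3; c'Δl = 43.54; W sinα = 83.2
Slice 7: Δl = 1.3/cos46.8° = 1.899 m; N'_7 = 18·cos46.8° = 12.3; c'Δl = 22.41; W sinα = 13.1
Σc'Δl = 187.6 kN/m; ΣN' = 645.8 kN/m; ΣW sinα = 213.5 kN/m
Resisting = 187.6 + 645.8·tan21.0° = 187.6 + 247.9 = 435.5 kN/m
FS = 435.5 / 213.5 = 2.040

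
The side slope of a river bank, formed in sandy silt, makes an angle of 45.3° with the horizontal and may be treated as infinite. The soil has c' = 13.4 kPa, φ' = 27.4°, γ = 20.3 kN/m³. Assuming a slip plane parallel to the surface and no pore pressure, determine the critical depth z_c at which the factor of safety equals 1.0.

Setting FS = 1.00 in FS = [c' + γz cos²β tanφ'] / [γz sinβ cosβ] and solving for z:
z = c' / [γ cosβ (FS·sinβ − cosβ·tanφ')]
  = 13.4 / [20.3·cos45.3°·(1.00·sin45.3° − cos45.3°·tan27.4°)]
  = 13.4 / [20.3·0.7034·(1.00·0.7108 − 0.7034·0.5184)]
  = 13.4 / 4.9433 = 2.711 m

z_c = 2.71 m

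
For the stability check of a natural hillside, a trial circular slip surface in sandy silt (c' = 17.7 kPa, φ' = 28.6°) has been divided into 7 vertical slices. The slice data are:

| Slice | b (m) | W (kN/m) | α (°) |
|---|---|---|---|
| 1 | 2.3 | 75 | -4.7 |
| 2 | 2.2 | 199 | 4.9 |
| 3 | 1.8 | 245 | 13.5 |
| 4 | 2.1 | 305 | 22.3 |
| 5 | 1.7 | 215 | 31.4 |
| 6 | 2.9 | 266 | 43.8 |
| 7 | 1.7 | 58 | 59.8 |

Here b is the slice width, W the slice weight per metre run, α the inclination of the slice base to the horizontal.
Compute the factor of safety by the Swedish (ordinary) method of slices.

FS = 1.83

Ordinary method of slices: FS = Σ[c'·Δl_i + (W_i cosα_i)·tanφ'] / Σ W_i sinα_i, with Δl_i = b_i / cosα_i.
Slice 1: Δl = 2.3/cos(-4.7°) = 2.308 m; N'_1 = 75·cos(-4.7°) = 74.7; c'Δl = 40.85; W sinα = -6.1
Slice 2: Δl = 2.2/cos4.9° = 2.208 m; N'_2 = 199·cos4.9° = 198.3; c'Δl = 39.08; W sinα = 17.0
Slice 3: Δl = 1.8/cos13.5° = 1.851 m; N'_3 = 245·cos13.5° = 238.2; c'Δl = 32.77; W sinα = 57.2
Slice 4: Δl = 2.1/cos22.3° = 2.270 m; N'_4 = 305·cos22.3° = 282.2; c'Δl = 40.17; W sinα = 115.7
Slice 5: Δl = 1.7/cos31.4° = 1.992 m; N'_5 = 215·cos31.4° = 183.5; c'Δl = 35.25; W sinα = 112.0
Slice 6: Δl = 2.9/cos43.8° = 4.018 m; N'_6 = 266·cos43.8° = 192.0; c'Δl = 71.12; W sinα = 184.1
Slice 7: Δl = 1.7/cos59.8° = 3.380 m; N'_7 = 58·cos59.8° = 29.2; c'Δl = 59.82; W sinα = 50.1
Σc'Δl = 319.1 kN/m; ΣN' = 1198.1 kN/m; ΣW sinα = 530.0 kN/m
Resisting = 319.1 + 1198.1·tan28.6° = 319.1 + 653.2 = 972.3 kN/m
FS = 972.3 / 530.0 = 1.834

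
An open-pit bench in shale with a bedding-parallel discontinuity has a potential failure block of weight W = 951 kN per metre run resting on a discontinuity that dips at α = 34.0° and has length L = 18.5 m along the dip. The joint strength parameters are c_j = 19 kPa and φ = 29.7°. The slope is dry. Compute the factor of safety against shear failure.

FS = 1.51

Resolving the block weight along and normal to the plane and applying the Mohr–Coulomb strength on the joint:
N' = W cosα = 951·cos34.0° = 788.4 kN/m
Driving force T = W sinα = 951·sin34.0° = 531.8 kN/m
Resisting force R = c_j·L + N'·tanφ = 19·18.5 + 788.4·tan29.7° = 351.5 + 449.7 = 801.2 kN/m
FS = R / T = 801.2 / 531.8 = 1.507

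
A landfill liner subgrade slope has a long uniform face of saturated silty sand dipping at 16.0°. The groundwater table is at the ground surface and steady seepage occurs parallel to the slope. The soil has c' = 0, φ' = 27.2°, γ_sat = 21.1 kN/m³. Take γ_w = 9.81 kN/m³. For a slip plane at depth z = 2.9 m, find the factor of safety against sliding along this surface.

With seepage parallel to the slope and the water table at the surface, the effective normal stress on the slip plane uses the buoyant unit weight γ' = γ_sat − γ_w while the driving shear stress uses γ_sat:
FS = [c' + γ' z cos²β tanφ'] / [γ_sat z sinβ cosβ]
(For c' = 0 this reduces to FS = (γ'/γ_sat)·tanφ'/tanβ.)
γ' = 21.1 − 9.81 = 11.29 kN/m³
Numerator = 0.0 + 11.29·2.9·cos²16.0°·tan27.2° = 0.0 + 11.29·2.9·0.9240·0.5139 = 15.548 kPa
Denominator = 21.1·2.9·sin16.0°·cos16.0° = 21.1·2.9·0.2756·0.9613 = 16.213 kPa
FS = 15.548 / 16.213 = 0.959

FS = 0.96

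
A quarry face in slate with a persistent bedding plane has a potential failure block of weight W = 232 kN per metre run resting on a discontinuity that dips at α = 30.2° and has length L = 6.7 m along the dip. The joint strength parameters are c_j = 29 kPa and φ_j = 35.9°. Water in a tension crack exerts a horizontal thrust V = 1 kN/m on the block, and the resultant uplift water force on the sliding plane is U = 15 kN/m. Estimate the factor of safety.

Resolving the block weight along and normal to the plane and applying the Mohr–Coulomb strength on the joint:
N' = W cosα − U − V sinα = 232·cos30.2° − 15 − 1·sin30.2° = 185.0 kN/m
Driving force T = W sinα + V cosα = 232·sin30.2° + 1·cos30.2° = 117.6 kN/m
Resisting force R = c_j·L + N'·tanφ_j = 29·6.7 + 185.0·tan35.9° = 194.3 + 133.9 = 328.2 kN/m
FS = R / T = 328.2 / 117.6 = 2.792

FS = 2.79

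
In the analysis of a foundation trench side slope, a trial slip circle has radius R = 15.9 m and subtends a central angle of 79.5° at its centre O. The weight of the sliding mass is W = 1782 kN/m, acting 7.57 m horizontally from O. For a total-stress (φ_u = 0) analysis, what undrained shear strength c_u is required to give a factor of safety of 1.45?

c_u = 55.8 kPa

FS = c_u·L_a·R / (W·d), so c_u = FS·W·d / (L_a·R).
Arc length L_a = R·θ = 15.9·(79.5°·π/180) = 15.9·1.3875 = 22.06 m
c_u = 1.45·1782·7.57 / (22.06·15.9) = 19560.1 / 350.78 = 55.76 kPa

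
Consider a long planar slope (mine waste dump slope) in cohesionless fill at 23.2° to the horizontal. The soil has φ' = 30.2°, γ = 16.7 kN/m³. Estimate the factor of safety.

For a dry cohesionless infinite slope the factor of safety is FS = tanφ' / tanβ.
FS = tan30.2° / tan23.2° = 0.5820 / 0.4286 = 1.358

FS = 1.36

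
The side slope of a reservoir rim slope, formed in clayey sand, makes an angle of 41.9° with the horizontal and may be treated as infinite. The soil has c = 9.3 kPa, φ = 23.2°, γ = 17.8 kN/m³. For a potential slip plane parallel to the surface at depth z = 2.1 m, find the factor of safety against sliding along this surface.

For an infinite slope with a slip plane parallel to the surface (no pore pressure): FS = [c + γz cos²β tanφ] / [γz sinβ cosβ].
γz = 17.8·2.1 = 37.38 kN/m²
Numerator = 9.3 + 37.38·cos²41.9°·tan23.2° = 9.3 + 37.38·0.5540·0.4286 = 18.176 kPa
Denominator = 37.38·sin41.9°·cos41.9° = 37.38·0.6678·0.7443 = 18.581 kPa
FS = 18.176 / 18.581 = 0.978

FS = 0.98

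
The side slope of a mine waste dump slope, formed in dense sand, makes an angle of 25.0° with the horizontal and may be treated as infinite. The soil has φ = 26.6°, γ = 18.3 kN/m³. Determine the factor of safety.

FS = 1.07

For a dry cohesionless infinite slope the factor of safety is FS = tanφ / tanβ.
FS = tan26.6° / tan25.0° = 0.5008 / 0.4663 = 1.074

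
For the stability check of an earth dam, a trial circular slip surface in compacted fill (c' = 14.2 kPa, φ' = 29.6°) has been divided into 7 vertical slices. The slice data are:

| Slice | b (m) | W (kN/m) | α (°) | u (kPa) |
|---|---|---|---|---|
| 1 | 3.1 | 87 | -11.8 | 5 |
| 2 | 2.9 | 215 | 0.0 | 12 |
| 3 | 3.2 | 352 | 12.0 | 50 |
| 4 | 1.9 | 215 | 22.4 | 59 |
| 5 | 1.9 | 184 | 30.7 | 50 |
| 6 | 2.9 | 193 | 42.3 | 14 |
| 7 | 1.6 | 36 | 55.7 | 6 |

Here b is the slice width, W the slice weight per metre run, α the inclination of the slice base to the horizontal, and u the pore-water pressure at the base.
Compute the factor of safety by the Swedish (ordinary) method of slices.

FS = 1.68

Ordinary method of slices: FS = Σ[c'·Δl_i + (W_i cosα_i − u_i·Δl_i)·tanφ'] / Σ W_i sinα_i, with Δl_i = b_i / cosα_i.
Slice 1: Δl = 3.1/cos(-11.8°) = 3.167 m; N'_1 = 87·cos(-11.8°) − 5·3.167 = 69.3; c'Δl = 44.97; W sinα = -17.8
Slice 2: Δl = 2.9/cos0.0° = 2.900 m; N'_2 = 215·cos0.0° − 12·2.900 = 180.2; c'Δl = 41.18; W sinα = 0.0
Slice 3: Δl = 3.2/cos12.0° = 3.271 m; N'_3 = 352·cos12.0° − 50·3.271 = 180.7; c'Δl = 46.46; W sinα = 73.2
Slice 4: Δl = 1.9/cos22.4° = 2.055 m; N'_4 = 215·cos22.4° − 59·2.055 = 77.5; c'Δl = 29.18; W sinα = 81.9
Slice 5: Δl = 1.9/cos30.7° = 2.210 m; N'_5 = 184·cos30.7° − 50·2.210 = 47.7; c'Δl = 31.38; W sinα = 93.9
Slice 6: Δl = 2.9/cos42.3° = 3.921 m; N'_6 = 193·cos42.3° − 14·3.921 = 87.9; c'Δl = 55.68; W sinα = 129.9
Slice 7: Δl = 1.6/cos55.7° = 2.839 m; N'_7 = 36·cos55.7° − 6·2.839 = 3.3; c'Δl = 40.32; W sinα = 29.7
Σc'Δl = 289.2 kN/m; ΣN' = 646.6 kN/m; ΣW sinα = 390.9 kN/m
Resisting = 289.2 + 646.6·tan29.6° = 289.2 + 367.3 = 656.5 kN/m
FS = 656.5 / 390.9 = 1.679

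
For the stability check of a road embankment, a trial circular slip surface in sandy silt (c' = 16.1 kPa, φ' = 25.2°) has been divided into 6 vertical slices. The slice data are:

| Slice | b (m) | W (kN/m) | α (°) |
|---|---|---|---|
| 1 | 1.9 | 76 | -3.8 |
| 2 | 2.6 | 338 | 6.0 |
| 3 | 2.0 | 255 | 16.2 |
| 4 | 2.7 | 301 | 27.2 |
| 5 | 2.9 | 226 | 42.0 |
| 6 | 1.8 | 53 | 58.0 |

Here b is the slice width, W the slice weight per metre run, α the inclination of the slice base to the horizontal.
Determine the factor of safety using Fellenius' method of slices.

Ordinary method of slices: FS = Σ[c'·Δl_i + (W_i cosα_i)·tanφ'] / Σ W_i sinα_i, with Δl_i = b_i / cosα_i.
Slice 1: Δl = 1.9/cos(-3.8°) = 1.904 m; N'_1 = 76·cos(-3.8°) = 75.8; c'Δl = 30.66; W sinα = -5.0
Slice 2: Δl = 2.6/cos6.0° = 2.614 m; N'_2 = 338·cos6.0° = 336.1; c'Δl = 42.09; W sinα = 35.3
Slice 3: Δl = 2.0/cos16.2° = 2.083 m; N'_3 = 255·cos16.2° = 244.9; c'Δl = 33.53; W sinα = 71.1
Slice 4: Δl = 2.7/cos27.2° = 3.036 m; N'_4 = 301·cos27.2° = 267.7; c'Δl = 48.87; W sinα = 137.6
Slice 5: Δl = 2.9/cos42.0° = 3.902 m; N'_5 = 226·cos42.0° = 168.0; c'Δl = 62.83; W sinα = 151.2
Slice 6: Δl = 1.8/cos58.0° = 3.397 m; N'_6 = 53·cos58.0° = 28.1; c'Δl = 54.69; W sinα = 44.9
Σc'Δl = 272.7 kN/m; ΣN' = 1120.6 kN/m; ΣW sinα = 435.2 kN/m
Resisting = 272.7 + 1120.6·tan25.2° = 272.7 + 527.3 = 800.0 kN/m
FS = 800.0 / 435.2 = 1.838

FS = 1.84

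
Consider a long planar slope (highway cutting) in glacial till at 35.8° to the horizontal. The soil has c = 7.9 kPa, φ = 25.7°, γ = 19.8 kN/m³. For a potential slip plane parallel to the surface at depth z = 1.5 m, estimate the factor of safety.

FS = 1.23

For an infinite slope with a slip plane parallel to the surface (no pore pressure): FS = [c + γz cos²β tanφ] / [γz sinβ cosβ].
γz = 19.8·1.5 = 29.70 kN/m²
Numerator = 7.9 + 29.70·cos²35.8°·tan25.7° = 7.9 + 29.70·0.6578·0.4813 = 17.303 kPa
Denominator = 29.70·sin35.8°·cos35.8° = 29.70·0.5850·0.8111 = 14.091 kPa
FS = 17.303 / 14.091 = 1.228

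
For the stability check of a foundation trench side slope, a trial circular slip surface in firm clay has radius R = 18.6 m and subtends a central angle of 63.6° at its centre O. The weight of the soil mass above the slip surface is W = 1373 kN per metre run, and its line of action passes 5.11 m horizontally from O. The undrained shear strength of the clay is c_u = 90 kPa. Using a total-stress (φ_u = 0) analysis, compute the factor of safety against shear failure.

Taking moments about the centre O, the resisting moment is provided by the undrained shear strength acting along the arc:
Arc length L_a = R·θ = 18.6·(63.6°·π/180) = 18.6·1.1100 = 20.65 m
M_R = c_u·L_a·R = 90·20.65·18.6 = 34562.3 kN·m/m
M_D = W·d = 1373·5.11 = 7016.0 kN·m/m
FS = M_R / M_D = 34562.3 / 7016.0 = 4.926

FS = 4.93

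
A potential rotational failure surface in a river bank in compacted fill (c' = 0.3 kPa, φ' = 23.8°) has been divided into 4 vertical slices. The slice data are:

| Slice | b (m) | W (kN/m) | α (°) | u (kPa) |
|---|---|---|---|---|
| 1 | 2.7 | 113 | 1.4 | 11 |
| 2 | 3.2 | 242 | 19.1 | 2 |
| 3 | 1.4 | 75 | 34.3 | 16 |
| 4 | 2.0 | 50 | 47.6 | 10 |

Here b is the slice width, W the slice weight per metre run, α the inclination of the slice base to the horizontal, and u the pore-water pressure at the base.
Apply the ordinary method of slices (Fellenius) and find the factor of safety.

FS = 0.96

Ordinary method of slices: FS = Σ[c'·Δl_i + (W_i cosα_i − u_i·Δl_i)·tanφ'] / Σ W_i sinα_i, with Δl_i = b_i / cosα_i.
Slice 1: Δl = 2.7/cos1.4° = 2.701 m; N'_1 = 113·cos1.4° − 11·2.701 = 83.3; c'Δl = 0.81; W sinα = 2.8
Slice 2: Δl = 3.2/cos19.1° = 3.386 m; N'_2 = 242·cos19.1° − 2·3.386 = 221.9; c'Δl = 1.02; W sinα = 79.2
Slice 3: Δl = 1.4/cos34.3° = 1.695 m; N'_3 = 75·cos34.3° − 16·1.695 = 34.8; c'Δl = 0.51; W sinα = 42.3
Slice 4: Δl = 2.0/cos47.6° = 2.966 m; N'_4 = 50·cos47.6° − 10·2.966 = 4.1; c'Δl = 0.89; W sinα = 36.9
Σc'Δl = 3.2 kN/m; ΣN' = 344.1 kN/m; ΣW sinα = 161.1 kN/m
Resisting = 3.2 + 344.1·tan23.8° = 3.2 + 151.7 = 155.0 kN/m
FS = 155.0 / 161.1 = 0.962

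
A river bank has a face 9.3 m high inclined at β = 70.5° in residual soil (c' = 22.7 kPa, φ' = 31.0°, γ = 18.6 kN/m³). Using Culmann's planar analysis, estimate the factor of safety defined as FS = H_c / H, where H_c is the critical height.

H_c = (4c'/γ) · sinβ cosφ' / [1 − cos(β − φ')]
    = (4·22.7/18.6) · sin70.5°·cos31.0° / [1 − cos39.5°]
    = 4.882 · 0.8080 / 0.2284 = 17.27 m
FS = H_c / H = 17.27 / 9.3 = 1.857

FS = 1.86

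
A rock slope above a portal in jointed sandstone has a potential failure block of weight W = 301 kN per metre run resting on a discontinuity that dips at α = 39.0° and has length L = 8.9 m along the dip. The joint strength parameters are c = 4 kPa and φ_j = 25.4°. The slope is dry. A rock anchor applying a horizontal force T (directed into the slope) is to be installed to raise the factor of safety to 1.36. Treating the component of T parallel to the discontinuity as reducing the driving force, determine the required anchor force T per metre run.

T = 82 kN/m

Resolving forces along and normal to the sliding plane, with the horizontal anchor force T adding T·sinα to the effective normal force and T·cosα acting up the plane against the driving force:
FS = [cL + (W cosα + T sinα) tanφ_j] / [W sinα − T cosα]
Without the anchor: N' = 233.9 kN/m, driving T_d = 189.4 kN/m, resisting R = 4·8.9 + 233.9·tan25.4° = 146.7 kN/m, FS = 0.77.
Setting FS = 1.36 and solving for T:
1.36·(189.4 − T cos39.0°) = 146.7 + T sin39.0°·tan25.4°
T·(sin39.0°·tan25.4° + 1.36·cos39.0°) = 1.36·189.4 − 146.7
T·(0.6293·0.4748 + 1.36·0.7771) = 257.6 − 146.7 = 110.9
T·1.3557 = 110.9
T = 81.8 kN/m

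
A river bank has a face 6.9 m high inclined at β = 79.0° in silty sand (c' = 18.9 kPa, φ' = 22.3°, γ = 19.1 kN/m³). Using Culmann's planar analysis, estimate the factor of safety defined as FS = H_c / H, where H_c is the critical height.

H_c = (4c'/γ) · sinβ cosφ' / [1 − cos(β − φ')]
    = (4·18.9/19.1) · sin79.0°·cos22.3° / [1 − cos56.7°]
    = 3.958 · 0.9082 / 0.4510 = 7.97 m
FS = H_c / H = 7.97 / 6.9 = 1.155

FS = 1.16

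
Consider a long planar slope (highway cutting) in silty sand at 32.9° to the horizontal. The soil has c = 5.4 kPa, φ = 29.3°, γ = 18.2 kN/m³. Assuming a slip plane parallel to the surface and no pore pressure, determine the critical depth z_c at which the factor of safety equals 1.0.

Setting FS = 1.00 in FS = [c + γz cos²β tanφ] / [γz sinβ cosβ] and solving for z:
z = c / [γ cosβ (FS·sinβ − cosβ·tanφ)]
  = 5.4 / [18.2·cos32.9°·(1.00·sin32.9° − cos32.9°·tan29.3°)]
  = 5.4 / [18.2·0.8396·(1.00·0.5432 − 0.8396·0.5612)]
  = 5.4 / 1.1003 = 4.908 m

z_c = 4.91 m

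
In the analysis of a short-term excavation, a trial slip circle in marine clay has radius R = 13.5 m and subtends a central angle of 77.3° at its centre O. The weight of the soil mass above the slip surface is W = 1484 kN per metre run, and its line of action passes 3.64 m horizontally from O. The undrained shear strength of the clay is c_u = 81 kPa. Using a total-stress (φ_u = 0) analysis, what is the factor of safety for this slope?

Taking moments about the centre O, the resisting moment is provided by the undrained shear strength acting along the arc:
Arc length L_a = R·θ = 13.5·(77.3°·π/180) = 13.5·1.3491 = 18.21 m
M_R = c_u·L_a·R = 81·18.21·13.5 = 19916.3 kN·m/m
M_D = W·d = 1484·3.64 = 5401.8 kN·m/m
FS = M_R / M_D = 19916.3 / 5401.8 = 3.687

FS = 3.69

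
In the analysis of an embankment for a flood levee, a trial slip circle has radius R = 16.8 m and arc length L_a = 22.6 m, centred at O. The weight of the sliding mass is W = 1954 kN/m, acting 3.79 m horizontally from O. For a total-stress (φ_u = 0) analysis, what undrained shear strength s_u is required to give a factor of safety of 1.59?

FS = s_u·L_a·R / (W·d), so s_u = FS·W·d / (L_a·R).
s_u = 1.59·1954·3.79 / (22.60·16.8) = 11775.0 / 379.68 = 31.01 kPa

s_u = 31.0 kPa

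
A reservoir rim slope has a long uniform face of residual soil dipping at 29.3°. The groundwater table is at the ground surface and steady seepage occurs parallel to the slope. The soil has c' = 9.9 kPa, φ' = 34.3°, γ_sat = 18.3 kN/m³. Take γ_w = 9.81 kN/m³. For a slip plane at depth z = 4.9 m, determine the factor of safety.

With seepage parallel to the slope and the water table at the surface, the effective normal stress on the slip plane uses the buoyant unit weight γ' = γ_sat − γ_w while the driving shear stress uses γ_sat:
FS = [c' + γ' z cos²β tanφ'] / [γ_sat z sinβ cosβ]
γ' = 18.3 − 9.81 = 8.49 kN/m³
Numerator = 9.9 + 8.49·4.9·cos²29.3°·tan34.3° = 9.9 + 8.49·4.9·0.7605·0.6822 = 31.482 kPa
Denominator = 18.3·4.9·sin29.3°·cos29.3° = 18.3·4.9·0.4894·0.8721 = 38.269 kPa
FS = 31.482 / 38.269 = 0.823

FS = 0.82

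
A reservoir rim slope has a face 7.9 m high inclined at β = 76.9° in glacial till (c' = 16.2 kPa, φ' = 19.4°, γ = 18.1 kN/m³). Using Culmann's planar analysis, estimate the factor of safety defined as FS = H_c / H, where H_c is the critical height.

FS = 0.90

H_c = (4c'/γ) · sinβ cosφ' / [1 − cos(β − φ')]
    = (4·16.2/18.1) · sin76.9°·cos19.4° / [1 − cos57.5°]
    = 3.580 · 0.9187 / 0.4627 = 7.11 m
FS = H_c / H = 7.11 / 7.9 = 0.900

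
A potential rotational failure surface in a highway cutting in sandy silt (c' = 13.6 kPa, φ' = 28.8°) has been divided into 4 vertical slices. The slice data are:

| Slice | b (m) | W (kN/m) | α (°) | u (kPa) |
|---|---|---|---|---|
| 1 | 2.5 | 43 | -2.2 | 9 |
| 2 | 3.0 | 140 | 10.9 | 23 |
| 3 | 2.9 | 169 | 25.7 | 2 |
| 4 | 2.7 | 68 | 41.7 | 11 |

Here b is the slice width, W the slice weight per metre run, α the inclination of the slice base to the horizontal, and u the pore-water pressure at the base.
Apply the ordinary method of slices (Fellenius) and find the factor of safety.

FS = 2.11

Ordinary method of slices: FS = Σ[c'·Δl_i + (W_i cosα_i − u_i·Δl_i)·tanφ'] / Σ W_i sinα_i, with Δl_i = b_i / cosα_i.
Slice 1: Δl = 2.5/cos(-2.2°) = 2.502 m; N'_1 = 43·cos(-2.2°) − 9·2.502 = 20.5; c'Δl = 34.03; W sinα = -1.7
Slice 2: Δl = 3.0/cos10.9° = 3.055 m; N'_2 = 140·cos10.9° − 23·3.055 = 67.2; c'Δl = 41.55; W sinα = 26.5
Slice 3: Δl = 2.9/cos25.7° = 3.218 m; N'_3 = 169·cos25.7° − 2·3.218 = 145.8; c'Δl = 43.77; W sinα = 73.3
Slice 4: Δl = 2.7/cos41.7° = 3.616 m; N'_4 = 68·cos41.7° − 11·3.616 = 11.0; c'Δl = 49.18; W sinα = 45.2
Σc'Δl = 168.5 kN/m; ΣN' = 244.5 kN/m; ΣW sinα = 143.3 kN/m
Resisting = 168.5 + 244.5·tan28.8° = 168.5 + 134.4 = 302.9 kN/m
FS = 302.9 / 143.3 = 2.113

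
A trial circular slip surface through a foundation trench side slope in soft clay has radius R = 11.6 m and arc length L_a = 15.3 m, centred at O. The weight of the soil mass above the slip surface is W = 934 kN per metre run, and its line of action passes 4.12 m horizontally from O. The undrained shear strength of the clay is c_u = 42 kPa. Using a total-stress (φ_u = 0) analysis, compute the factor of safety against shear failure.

FS = 1.94

Taking moments about the centre O, the resisting moment is provided by the undrained shear strength acting along the arc:
M_R = c_u·L_a·R = 42·15.30·11.6 = 7454.2 kN·m/m
M_D = W·d = 934·4.12 = 3848.1 kN·m/m
FS = M_R / M_D = 7454.2 / 3848.1 = 1.937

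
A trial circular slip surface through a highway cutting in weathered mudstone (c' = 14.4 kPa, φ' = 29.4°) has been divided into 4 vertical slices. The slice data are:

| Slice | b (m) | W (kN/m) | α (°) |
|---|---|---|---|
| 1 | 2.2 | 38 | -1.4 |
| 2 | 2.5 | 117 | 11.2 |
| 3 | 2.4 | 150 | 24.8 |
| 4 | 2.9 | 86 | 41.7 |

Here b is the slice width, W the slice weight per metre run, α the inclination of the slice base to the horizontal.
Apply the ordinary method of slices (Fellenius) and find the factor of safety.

Ordinary method of slices: FS = Σ[c'·Δl_i + (W_i cosα_i)·tanφ'] / Σ W_i sinα_i, with Δl_i = b_i / cosα_i.
Slice 1: Δl = 2.2/cos(-1.4°) = 2.201 m; N'_1 = 38·cos(-1.4°) = 38.0; c'Δl = 31.69; W sinα = -0.9
Slice 2: Δl = 2.5/cos11.2° = 2.549 m; N'_2 = 117·cos11.2° = 114.8; c'Δl = 36.70; W sinα = 22.7
Slice 3: Δl = 2.4/cos24.8° = 2.644 m; N'_3 = 150·cos24.8° = 136.2; c'Δl = 38.07; W sinα = 62.9
Slice 4: Δl = 2.9/cos41.7° = 3.884 m; N'_4 = 86·cos41.7° = 64.2; c'Δl = 55.93; W sinα = 57.2
Σc'Δl = 162.4 kN/m; ΣN' = 353.1 kN/m; ΣW sinα = 141.9 kN/m
Resisting = 162.4 + 353.1·tan29.4° = 162.4 + 199.0 = 361.4 kN/m
FS = 361.4 / 141.9 = 2.546

FS = 2.55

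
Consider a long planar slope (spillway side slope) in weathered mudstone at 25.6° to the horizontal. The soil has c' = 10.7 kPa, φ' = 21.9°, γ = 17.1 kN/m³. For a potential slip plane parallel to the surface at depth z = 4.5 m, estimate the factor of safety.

For an infinite slope with a slip plane parallel to the surface (no pore pressure): FS = [c' + γz cos²β tanφ'] / [γz sinβ cosβ].
γz = 17.1·4.5 = 76.95 kN/m²
Numerator = 10.7 + 76.95·cos²25.6°·tan21.9° = 10.7 + 76.95·0.8133·0.4020 = 35.858 kPa
Denominator = 76.95·sin25.6°·cos25.6° = 76.95·0.4321·0.9018 = 29.985 kPa
FS = 35.858 / 29.985 = 1.196

FS = 1.20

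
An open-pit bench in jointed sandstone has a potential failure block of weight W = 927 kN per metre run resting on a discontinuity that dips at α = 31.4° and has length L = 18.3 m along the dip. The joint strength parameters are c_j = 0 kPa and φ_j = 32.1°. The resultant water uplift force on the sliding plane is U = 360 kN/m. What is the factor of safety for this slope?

Resolving the block weight along and normal to the plane and applying the Mohr–Coulomb strength on the joint:
N' = W cosα − U = 927·cos31.4° − 360 = 431.2 kN/m
Driving force T = W sinα = 927·sin31.4° = 483.0 kN/m
Resisting force R = c_j·L + N'·tanφ_j = 0·18.3 + 431.2·tan32.1° = 0.0 + 270.5 = 270.5 kN/m
FS = R / T = 270.5 / 483.0 = 0.560

FS = 0.56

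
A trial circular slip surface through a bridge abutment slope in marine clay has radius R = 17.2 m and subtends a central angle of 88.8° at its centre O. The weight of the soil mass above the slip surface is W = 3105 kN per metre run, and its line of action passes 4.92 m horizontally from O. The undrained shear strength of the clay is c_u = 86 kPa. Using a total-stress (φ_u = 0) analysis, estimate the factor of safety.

FS = 2.58

Taking moments about the centre O, the resisting moment is provided by the undrained shear strength acting along the arc:
Arc length L_a = R·θ = 17.2·(88.8°·π/180) = 17.2·1.5499 = 26.66 m
M_R = c_u·L_a·R = 86·26.66·17.2 = 39431.7 kN·m/m
M_D = W·d = 3105·4.92 = 15276.6 kN·m/m
FS = M_R / M_D = 39431.7 / 15276.6 = 2.581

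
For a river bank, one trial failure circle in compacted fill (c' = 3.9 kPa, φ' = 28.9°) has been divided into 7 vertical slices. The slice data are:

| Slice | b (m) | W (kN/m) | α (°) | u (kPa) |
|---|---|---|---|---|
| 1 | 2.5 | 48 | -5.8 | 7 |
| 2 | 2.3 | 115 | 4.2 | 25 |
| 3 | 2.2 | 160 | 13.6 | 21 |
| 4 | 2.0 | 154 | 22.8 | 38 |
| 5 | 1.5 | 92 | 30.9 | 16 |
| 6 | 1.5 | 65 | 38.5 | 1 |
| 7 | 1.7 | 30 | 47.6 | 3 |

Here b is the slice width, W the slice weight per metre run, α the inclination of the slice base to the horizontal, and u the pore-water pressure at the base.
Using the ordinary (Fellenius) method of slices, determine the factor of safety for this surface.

Ordinary method of slices: FS = Σ[c'·Δl_i + (W_i cosα_i − u_i·Δl_i)·tanφ'] / Σ W_i sinα_i, with Δl_i = b_i / cosα_i.
Slice 1: Δl = 2.5/cos(-5.8°) = 2.513 m; N'_1 = 48·cos(-5.8°) − 7·2.513 = 30.2; c'Δl = 9.80; W sinα = -4.9
Slice 2: Δl = 2.3/cos4.2° = 2.306 m; N'_2 = 115·cos4.2° − 25·2.306 = 57.0; c'Δl = 8.99; W sinα = 8.4
Slice 3: Δl = 2.2/cos13.6° = 2.263 m; N'_3 = 160·cos13.6° − 21·2.263 = 108.0; c'Δl = 8.83; W sinα = 37.6
Slice 4: Δl = 2.0/cos22.8° = 2.170 m; N'_4 = 154·cos22.8° − 38·2.170 = 59.5; c'Δl = 8.46; W sinα = 59.7
Slice 5: Δl = 1.5/cos30.9° = 1.748 m; N'_5 = 92·cos30.9° − 16·1.748 = 51.0; c'Δl = 6.82; W sinα = 47.2
Slice 6: Δl = 1.5/cos38.5° = 1.917 m; N'_6 = 65·cos38.5° − 1·1.917 = 49.0; c'Δl = 7.48; W sinα = 40.5
Slice 7: Δl = 1.7/cos47.6° = 2.521 m; N'_7 = 30·cos47.6° − 3·2.521 = 12.7; c'Δl = 9.83; W sinα = 22.2
Σc'Δl = 60.2 kN/m; ΣN' = 367.3 kN/m; ΣW sinα = 210.7 kN/m
Resisting = 60.2 + 367.3·tan28.9° = 60.2 + 202.8 = 263.0 kN/m
FS = 263.0 / 210.7 = 1.248

FS = 1.25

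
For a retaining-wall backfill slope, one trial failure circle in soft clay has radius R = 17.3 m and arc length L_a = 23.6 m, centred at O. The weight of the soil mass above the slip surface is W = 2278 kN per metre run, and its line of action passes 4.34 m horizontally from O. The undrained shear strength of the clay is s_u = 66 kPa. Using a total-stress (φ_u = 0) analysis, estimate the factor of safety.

FS = 2.73

Taking moments about the centre O, the resisting moment is provided by the undrained shear strength acting along the arc:
M_R = s_u·L_a·R = 66·23.60·17.3 = 26946.5 kN·m/m
M_D = W·d = 2278·4.34 = 9886.5 kN·m/m
FS = M_R / M_D = 26946.5 / 9886.5 = 2.726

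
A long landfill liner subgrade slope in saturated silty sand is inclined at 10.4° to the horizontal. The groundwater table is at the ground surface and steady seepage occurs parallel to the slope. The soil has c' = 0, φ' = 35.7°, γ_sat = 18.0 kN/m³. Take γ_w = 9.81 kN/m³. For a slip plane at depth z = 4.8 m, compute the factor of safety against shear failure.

With seepage parallel to the slope and the water table at the surface, the effective normal stress on the slip plane uses the buoyant unit weight γ' = γ_sat − γ_w while the driving shear stress uses γ_sat:
FS = [c' + γ' z cos²β tanφ'] / [γ_sat z sinβ cosβ]
(For c' = 0 this reduces to FS = (γ'/γ_sat)·tanφ'/tanβ.)
γ' = 18.0 − 9.81 = 8.19 kN/m³
Numerator = 0.0 + 8.19·4.8·cos²10.4°·tan35.7° = 0.0 + 8.19·4.8·0.9674·0.7186 = 27.328 kPa
Denominator = 18.0·4.8·sin10.4°·cos10.4° = 18.0·4.8·0.1805·0.9836 = 15.341 kPa
FS = 27.328 / 15.341 = 1.781

FS = 1.78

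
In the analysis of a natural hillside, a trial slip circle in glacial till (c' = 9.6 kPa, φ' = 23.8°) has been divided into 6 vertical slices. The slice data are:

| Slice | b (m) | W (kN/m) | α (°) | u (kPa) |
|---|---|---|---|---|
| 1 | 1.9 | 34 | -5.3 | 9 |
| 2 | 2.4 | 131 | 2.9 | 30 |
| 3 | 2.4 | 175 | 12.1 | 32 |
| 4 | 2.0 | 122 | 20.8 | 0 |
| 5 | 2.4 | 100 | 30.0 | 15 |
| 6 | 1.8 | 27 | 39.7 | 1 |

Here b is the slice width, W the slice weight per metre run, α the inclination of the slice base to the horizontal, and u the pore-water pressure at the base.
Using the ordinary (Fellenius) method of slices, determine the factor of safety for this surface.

Ordinary method of slices: FS = Σ[c'·Δl_i + (W_i cosα_i − u_i·Δl_i)·tanφ'] / Σ W_i sinα_i, with Δl_i = b_i / cosα_i.
Slice 1: Δl = 1.9/cos(-5.3°) = 1.908 m; N'_1 = 34·cos(-5.3°) − 9·1.908 = 16.7; c'Δl = 18.32; W sinα = -3.1
Slice 2: Δl = 2.4/cos2.9° = 2.403 m; N'_2 = 131·cos2.9° − 30·2.403 = 58.7; c'Δl = 23.07; W sinα = 6.6
Slice 3: Δl = 2.4/cos12.1° = 2.455 m; N'_3 = 175·cos12.1° − 32·2.455 = 92.6; c'Δl = 23.56; W sinα = 36.7
Slice 4: Δl = 2.0/cos20.8° = 2.139 m; N'_4 = 122·cos20.8° − 0·2.139 = 114.0; c'Δl = 20.54; W sinα = 43.3
Slice 5: Δl = 2.4/cos30.0° = 2.771 m; N'_5 = 100·cos30.0° − 15·2.771 = 45.0; c'Δl = 26.60; W sinα = 50.0
Slice 6: Δl = 1.8/cos39.7° = 2.339 m; N'_6 = 27·cos39.7° − 1·2.339 = 18.4; c'Δl = 22.46; W sinα = 17.2
Σc'Δl = 134.6 kN/m; ΣN' = 345.5 kN/m; ΣW sinα = 150.7 kN/m
Resisting = 134.6 + 345.5·tan23.8° = 134.6 + 152.4 = 286.9 kN/m
FS = 286.9 / 150.7 = 1.904

FS = 1.90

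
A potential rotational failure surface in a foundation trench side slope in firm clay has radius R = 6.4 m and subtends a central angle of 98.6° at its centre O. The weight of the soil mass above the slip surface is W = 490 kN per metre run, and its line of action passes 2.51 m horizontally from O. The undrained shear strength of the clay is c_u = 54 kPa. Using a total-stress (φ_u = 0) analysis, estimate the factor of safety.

FS = 3.09

Taking moments about the centre O, the resisting moment is provided by the undrained shear strength acting along the arc:
Arc length L_a = R·θ = 6.4·(98.6°·π/180) = 6.4·1.7209 = 11.01 m
M_R = c_u·L_a·R = 54·11.01·6.4 = 3806.3 kN·m/m
M_D = W·d = 490·2.51 = 1229.9 kN·m/m
FS = M_R / M_D = 3806.3 / 1229.9 = 3.095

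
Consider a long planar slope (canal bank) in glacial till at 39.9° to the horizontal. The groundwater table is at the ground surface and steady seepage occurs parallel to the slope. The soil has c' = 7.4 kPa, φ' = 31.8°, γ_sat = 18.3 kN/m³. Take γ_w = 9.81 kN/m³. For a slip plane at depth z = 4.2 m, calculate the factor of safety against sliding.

FS = 0.54

With seepage parallel to the slope and the water table at the surface, the effective normal stress on the slip plane uses the buoyant unit weight γ' = γ_sat − γ_w while the driving shear stress uses γ_sat:
FS = [c' + γ' z cos²β tanφ'] / [γ_sat z sinβ cosβ]
γ' = 18.3 − 9.81 = 8.49 kN/m³
Numerator = 7.4 + 8.49·4.2·cos²39.9°·tan31.8° = 7.4 + 8.49·4.2·0.5885·0.6200 = 20.412 kPa
Denominator = 18.3·4.2·sin39.9°·cos39.9° = 18.3·4.2·0.6414·0.7672 = 37.823 kPa
FS = 20.412 / 37.823 = 0.540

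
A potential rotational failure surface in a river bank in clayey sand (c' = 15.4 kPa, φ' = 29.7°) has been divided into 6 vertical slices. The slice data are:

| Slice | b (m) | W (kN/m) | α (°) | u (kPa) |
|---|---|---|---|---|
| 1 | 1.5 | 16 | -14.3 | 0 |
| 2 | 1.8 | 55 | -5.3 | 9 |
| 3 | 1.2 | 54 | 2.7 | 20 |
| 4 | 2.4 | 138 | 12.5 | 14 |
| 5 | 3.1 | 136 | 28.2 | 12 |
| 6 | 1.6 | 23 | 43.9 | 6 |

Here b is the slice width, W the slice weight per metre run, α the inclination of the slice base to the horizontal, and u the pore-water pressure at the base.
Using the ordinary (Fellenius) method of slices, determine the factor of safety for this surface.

Ordinary method of slices: FS = Σ[c'·Δl_i + (W_i cosα_i − u_i·Δl_i)·tanφ'] / Σ W_i sinα_i, with Δl_i = b_i / cosα_i.
Slice 1: Δl = 1.5/cos(-14.3°) = 1.548 m; N'_1 = 16·cos(-14.3°) − 0·1.548 = 15.5; c'Δl = 23.84; W sinα = -4.0
Slice 2: Δl = 1.8/cos(-5.3°) = 1.808 m; N'_2 = 55·cos(-5.3°) − 9·1.808 = 38.5; c'Δl = 27.84; W sinα = -5.1
Slice 3: Δl = 1.2/cos2.7° = 1.201 m; N'_3 = 54·cos2.7° − 20·1.201 = 29.9; c'Δl = 18.50; W sinα = 2.5
Slice 4: Δl = 2.4/cos12.5° = 2.458 m; N'_4 = 138·cos12.5° − 14·2.458 = 100.3; c'Δl = 37.86; W sinα = 29.9
Slice 5: Δl = 3.1/cos28.2° = 3.518 m; N'_5 = 136·cos28.2° − 12·3.518 = 77.6; c'Δl = 54.17; W sinα = 64.3
Slice 6: Δl = 1.6/cos43.9° = 2.221 m; N'_6 = 23·cos43.9° − 6·2.221 = 3.2; c'Δl = 34.20; W sinα = 15.9
Σc'Δl = 196.4 kN/m; ΣN' = 265.1 kN/m; ΣW sinα = 103.6 kN/m
Resisting = 196.4 + 265.1·tan29.7° = 196.4 + 151.2 = 347.6 kN/m
FS = 347.6 / 103.6 = 3.356

FS = 3.36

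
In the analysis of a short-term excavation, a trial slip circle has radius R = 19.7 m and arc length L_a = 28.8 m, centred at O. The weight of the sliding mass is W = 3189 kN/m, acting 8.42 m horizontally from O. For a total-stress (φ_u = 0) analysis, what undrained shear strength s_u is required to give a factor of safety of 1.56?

FS = s_u·L_a·R / (W·d), so s_u = FS·W·d / (L_a·R).
s_u = 1.56·3189·8.42 / (28.80·19.7) = 41888.2 / 567.36 = 73.83 kPa

s_u = 73.8 kPa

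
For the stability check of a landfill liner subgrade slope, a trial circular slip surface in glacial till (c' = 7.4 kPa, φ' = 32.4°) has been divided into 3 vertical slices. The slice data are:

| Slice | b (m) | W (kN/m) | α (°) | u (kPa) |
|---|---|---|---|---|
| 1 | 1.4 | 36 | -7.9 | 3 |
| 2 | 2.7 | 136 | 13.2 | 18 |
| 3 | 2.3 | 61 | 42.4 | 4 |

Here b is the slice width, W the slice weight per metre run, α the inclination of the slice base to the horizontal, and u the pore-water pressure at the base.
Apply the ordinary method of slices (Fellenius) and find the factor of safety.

FS = 2.19

Ordinary method of slices: FS = Σ[c'·Δl_i + (W_i cosα_i − u_i·Δl_i)·tanφ'] / Σ W_i sinα_i, with Δl_i = b_i / cosα_i.
Slice 1: Δl = 1.4/cos(-7.9°) = 1.413 m; N'_1 = 36·cos(-7.9°) − 3·1.413 = 31.4; c'Δl = 10.46; W sinα = -4.9
Slice 2: Δl = 2.7/cos13.2° = 2.773 m; N'_2 = 136·cos13.2° − 18·2.773 = 82.5; c'Δl = 20.52; W sinα = 31.1
Slice 3: Δl = 2.3/cos42.4° = 3.115 m; N'_3 = 61·cos42.4° − 4·3.115 = 32.6; c'Δl = 23.05; W sinα = 41.1
Σc'Δl = 54.0 kN/m; ΣN' = 146.5 kN/m; ΣW sinα = 67.2 kN/m
Resisting = 54.0 + 146.5·tan32.4° = 54.0 + 93.0 = 147.0 kN/m
FS = 147.0 / 67.2 = 2.186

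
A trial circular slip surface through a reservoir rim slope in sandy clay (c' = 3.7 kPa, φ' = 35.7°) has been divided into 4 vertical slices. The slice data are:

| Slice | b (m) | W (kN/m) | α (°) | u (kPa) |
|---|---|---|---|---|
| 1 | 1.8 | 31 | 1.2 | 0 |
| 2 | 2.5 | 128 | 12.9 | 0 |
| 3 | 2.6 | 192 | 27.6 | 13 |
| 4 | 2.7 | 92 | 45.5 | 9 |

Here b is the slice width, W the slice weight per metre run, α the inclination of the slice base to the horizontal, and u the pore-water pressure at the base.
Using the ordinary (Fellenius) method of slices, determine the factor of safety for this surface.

Ordinary method of slices: FS = Σ[c'·Δl_i + (W_i cosα_i − u_i·Δl_i)·tanφ'] / Σ W_i sinα_i, with Δl_i = b_i / cosα_i.
Slice 1: Δl = 1.8/cos1.2° = 1.800 m; N'_1 = 31·cos1.2° − 0·1.800 = 31.0; c'Δl = 6.66; W sinα = 0.6
Slice 2: Δl = 2.5/cos12.9° = 2.565 m; N'_2 = 128·cos12.9° − 0·2.565 = 124.8; c'Δl = 9.49; W sinα = 28.6
Slice 3: Δl = 2.6/cos27.6° = 2.934 m; N'_3 = 192·cos27.6° − 13·2.934 = 132.0; c'Δl = 10.86; W sinα = 89.0
Slice 4: Δl = 2.7/cos45.5° = 3.852 m; N'_4 = 92·cos45.5° − 9·3.852 = 29.8; c'Δl = 14.25; W sinα = 65.6
Σc'Δl = 41.3 kN/m; ΣN' = 317.6 kN/m; ΣW sinα = 183.8 kN/m
Resisting = 41.3 + 317.6·tan35.7° = 41.3 + 228.2 = 269.5 kN/m
FS = 269.5 / 183.8 = 1.466

FS = 1.47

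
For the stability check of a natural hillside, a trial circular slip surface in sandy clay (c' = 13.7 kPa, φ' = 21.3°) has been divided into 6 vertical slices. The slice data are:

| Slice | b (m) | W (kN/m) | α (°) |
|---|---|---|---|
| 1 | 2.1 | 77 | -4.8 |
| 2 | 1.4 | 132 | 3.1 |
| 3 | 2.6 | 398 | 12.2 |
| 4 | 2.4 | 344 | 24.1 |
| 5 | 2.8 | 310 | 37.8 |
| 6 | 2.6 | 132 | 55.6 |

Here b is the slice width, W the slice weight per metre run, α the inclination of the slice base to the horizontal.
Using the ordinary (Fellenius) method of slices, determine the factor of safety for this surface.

FS = 1.36

Ordinary method of slices: FS = Σ[c'·Δl_i + (W_i cosα_i)·tanφ'] / Σ W_i sinα_i, with Δl_i = b_i / cosα_i.
Slice 1: Δl = 2.1/cos(-4.8°) = 2.107 m; N'_1 = 77·cos(-4.8°) = 76.7; c'Δl = 28.87; W sinα = -6.4
Slice 2: Δl = 1.4/cos3.1° = 1.402 m; N'_2 = 132·cos3.1° = 131.8; c'Δl = 19.21; W sinα = 7.1
Slice 3: Δl = 2.6/cos12.2° = 2.660 m; N'_3 = 398·cos12.2° = 389.0; c'Δl = 36.44; W sinα = 84.1
Slice 4: Δl = 2.4/cos24.1° = 2.629 m; N'_4 = 344·cos24.1° = 314.0; c'Δl = 36.02; W sinα = 140.5
Slice 5: Δl = 2.8/cos37.8° = 3.544 m; N'_5 = 310·cos37.8° = 244.9; c'Δl = 48.55; W sinα = 190.0
Slice 6: Δl = 2.6/cos55.6° = 4.602 m; N'_6 = 132·cos55.6° = 74.6; c'Δl = 63.05; W sinα = 108.9
Σc'Δl = 232.1 kN/m; ΣN' = 1231.1 kN/m; ΣW sinα = 524.2 kN/m
Resisting = 232.1 + 1231.1·tan21.3° = 232.1 + 480.0 = 712.1 kN/m
FS = 712.1 / 524.2 = 1.359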